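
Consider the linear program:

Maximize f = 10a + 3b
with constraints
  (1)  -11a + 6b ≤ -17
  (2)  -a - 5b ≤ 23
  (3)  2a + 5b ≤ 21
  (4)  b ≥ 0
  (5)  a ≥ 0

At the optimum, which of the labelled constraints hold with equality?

(3) and (4)

Extreme points and f = 10a + 3b:
  (211/67, 197/67) → f = 2701/67
  (17/11, 0) → f = 170/11
  (21/2, 0) → f = 105

The maximum is at (21/2, 0). Substituting into each constraint, equality holds for (3) and (4); the remaining constraints have slack.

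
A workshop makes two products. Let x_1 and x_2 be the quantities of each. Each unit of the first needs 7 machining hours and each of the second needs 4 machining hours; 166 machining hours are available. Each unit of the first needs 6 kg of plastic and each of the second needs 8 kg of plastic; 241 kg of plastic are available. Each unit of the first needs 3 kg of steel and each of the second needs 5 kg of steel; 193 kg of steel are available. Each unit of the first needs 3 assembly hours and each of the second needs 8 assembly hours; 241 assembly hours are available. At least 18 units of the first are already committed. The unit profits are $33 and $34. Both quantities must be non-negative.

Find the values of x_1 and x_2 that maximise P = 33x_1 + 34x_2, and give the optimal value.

Corner points and P = 33x_1 + 34x_2:
  (166/7, 0) → P = 5478/7
  (18, 0) → P = 594
  (18, 10) → P = 934

At the optimal vertex, 7x_1 + 4x_2 = 166 and x_1 = 18.
Solving simultaneously gives x_1 = 18, x_2 = 10.

x_1 = 18, x_2 = 10, maximum P = 934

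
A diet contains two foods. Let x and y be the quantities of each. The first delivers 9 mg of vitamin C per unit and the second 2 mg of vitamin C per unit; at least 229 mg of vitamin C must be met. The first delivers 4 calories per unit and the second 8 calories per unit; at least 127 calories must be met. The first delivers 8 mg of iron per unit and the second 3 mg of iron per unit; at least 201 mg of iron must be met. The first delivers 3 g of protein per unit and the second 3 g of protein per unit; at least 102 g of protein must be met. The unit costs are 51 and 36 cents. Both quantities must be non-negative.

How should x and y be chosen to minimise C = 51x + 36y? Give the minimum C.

Vertices and C = 51x + 36y:
  (0, 229/2) → C = 4122
  (34, 0) → C = 1734
  (23, 11) → C = 1569
The feasible region is unbounded (it extends along (0, 1), (1, 0)), but C strictly increases along every unbounded feasible direction, so there is no improving ray and the minimum is attained at a vertex.

x = 23, y = 11, minimum C = 1569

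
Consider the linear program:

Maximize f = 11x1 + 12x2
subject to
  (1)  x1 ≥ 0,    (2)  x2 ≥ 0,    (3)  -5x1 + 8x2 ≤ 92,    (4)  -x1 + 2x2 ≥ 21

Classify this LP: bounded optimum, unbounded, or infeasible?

From the feasible point (0, 23/2), moving in the direction (2, 1) keeps every constraint satisfied while f increases without bound.

unbounded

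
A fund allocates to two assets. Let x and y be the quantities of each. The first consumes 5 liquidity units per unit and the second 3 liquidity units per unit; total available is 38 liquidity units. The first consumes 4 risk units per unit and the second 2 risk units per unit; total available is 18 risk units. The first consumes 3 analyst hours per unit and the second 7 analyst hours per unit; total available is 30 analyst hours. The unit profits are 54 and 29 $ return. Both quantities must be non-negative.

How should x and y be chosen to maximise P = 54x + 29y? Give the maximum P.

Feasible corners and P = 54x + 29y:
  (0, 0) → P = 0
  (0, 30/7) → P = 870/7
  (9/2, 0) → P = 243
  (3, 3) → P = 249

x = 3, y = 3, maximum P = 249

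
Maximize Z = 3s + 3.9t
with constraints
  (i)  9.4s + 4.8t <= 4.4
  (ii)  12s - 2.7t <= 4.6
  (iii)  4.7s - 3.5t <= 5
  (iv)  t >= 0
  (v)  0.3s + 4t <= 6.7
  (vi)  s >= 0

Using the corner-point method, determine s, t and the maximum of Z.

Feasible corners and Z = 3s + 3.9t:
  (566/1383, 478/4149) → Z = 11597/6915
  (0, 11/12) → Z = 143/40
  (23/60, 0) → Z = 23/20
  (0, 0) → Z = 0

s = 0, t = 11/12, maximum Z = 143/40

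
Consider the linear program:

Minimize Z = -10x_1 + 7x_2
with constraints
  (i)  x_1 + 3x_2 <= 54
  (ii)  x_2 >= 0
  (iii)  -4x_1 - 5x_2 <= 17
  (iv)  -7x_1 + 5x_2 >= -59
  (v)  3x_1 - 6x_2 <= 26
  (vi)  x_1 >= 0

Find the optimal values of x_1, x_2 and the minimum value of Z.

Feasible corners and Z = -10x_1 + 7x_2:
  (447/26, 319/26) → Z = -2237/26
  (0, 18) → Z = 126
  (59/7, 0) → Z = -590/7
  (0, 0) → Z = 0

x_1 = 447/26, x_2 = 319/26, minimum Z = -2237/26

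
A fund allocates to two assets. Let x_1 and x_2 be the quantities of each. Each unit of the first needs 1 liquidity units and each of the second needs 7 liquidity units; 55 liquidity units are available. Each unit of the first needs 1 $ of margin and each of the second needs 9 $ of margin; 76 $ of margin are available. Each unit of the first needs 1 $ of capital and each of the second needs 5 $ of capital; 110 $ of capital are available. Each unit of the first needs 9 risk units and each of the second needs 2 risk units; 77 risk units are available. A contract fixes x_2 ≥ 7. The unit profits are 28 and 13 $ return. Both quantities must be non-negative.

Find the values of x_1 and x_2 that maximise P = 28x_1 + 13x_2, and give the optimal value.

The optimum lies where x_1 + 7x_2 = 55 and x_2 = 7.
Solving simultaneously gives x_1 = 6, x_2 = 7.

x_1 = 6, x_2 = 7, maximum P = 259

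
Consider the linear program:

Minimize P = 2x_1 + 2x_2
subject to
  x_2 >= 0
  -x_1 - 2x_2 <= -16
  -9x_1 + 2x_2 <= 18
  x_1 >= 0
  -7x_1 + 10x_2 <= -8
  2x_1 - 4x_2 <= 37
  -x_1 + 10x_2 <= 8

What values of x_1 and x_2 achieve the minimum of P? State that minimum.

x_1 = 12, x_2 = 2, minimum P = 28

The binding constraints are -x_1 - 2x_2 = -16 and -x_1 + 10x_2 = 8.
Solving simultaneously gives x_1 = 12, x_2 = 2.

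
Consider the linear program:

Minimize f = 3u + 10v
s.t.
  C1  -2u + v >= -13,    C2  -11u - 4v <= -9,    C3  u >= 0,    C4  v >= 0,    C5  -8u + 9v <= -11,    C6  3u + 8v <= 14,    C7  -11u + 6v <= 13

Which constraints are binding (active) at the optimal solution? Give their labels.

C4 and C5

Vertices and f = 3u + 10v:
  (11/8, 0) → f = 33/8
  (14/3, 0) → f = 14
  (214/91, 79/91) → f = 1432/91

The minimum is at (11/8, 0). Substituting into each constraint, equality holds for C4 and C5; the remaining constraints have slack.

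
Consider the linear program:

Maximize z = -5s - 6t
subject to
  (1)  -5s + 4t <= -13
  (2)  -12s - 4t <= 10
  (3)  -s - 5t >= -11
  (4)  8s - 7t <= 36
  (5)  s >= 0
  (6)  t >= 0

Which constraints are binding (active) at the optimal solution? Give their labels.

(1) and (6)

Feasible corners and z = -5s - 6t:
  (109/29, 42/29) → z = -797/29
  (13/5, 0) → z = -13
  (257/47, 52/47) → z = -1597/47
  (9/2, 0) → z = -45/2

The maximum is at (13/5, 0). Substituting into each constraint, equality holds for (1) and (6); the remaining constraints have slack.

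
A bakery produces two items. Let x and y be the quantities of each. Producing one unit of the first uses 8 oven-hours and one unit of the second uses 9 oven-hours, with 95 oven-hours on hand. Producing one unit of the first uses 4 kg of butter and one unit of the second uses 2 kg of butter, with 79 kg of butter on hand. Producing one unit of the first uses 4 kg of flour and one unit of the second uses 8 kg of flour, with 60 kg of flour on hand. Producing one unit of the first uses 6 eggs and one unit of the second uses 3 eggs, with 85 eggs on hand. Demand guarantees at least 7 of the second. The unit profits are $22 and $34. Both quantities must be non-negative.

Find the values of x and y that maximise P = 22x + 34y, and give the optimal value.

x = 1, y = 7, maximum P = 260

The optimum lies where 4x + 8y = 60 and y = 7.
Solving simultaneously gives x = 1, y = 7.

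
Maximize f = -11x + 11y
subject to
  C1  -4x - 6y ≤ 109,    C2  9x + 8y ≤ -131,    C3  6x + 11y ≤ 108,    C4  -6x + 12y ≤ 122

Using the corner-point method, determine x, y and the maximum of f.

x = -170/7, y = -83/42, maximum f = 10307/42

At the optimal vertex, -4x - 6y = 109 and -6x + 12y = 122.
Solving simultaneously gives x = -170/7, y = -83/42.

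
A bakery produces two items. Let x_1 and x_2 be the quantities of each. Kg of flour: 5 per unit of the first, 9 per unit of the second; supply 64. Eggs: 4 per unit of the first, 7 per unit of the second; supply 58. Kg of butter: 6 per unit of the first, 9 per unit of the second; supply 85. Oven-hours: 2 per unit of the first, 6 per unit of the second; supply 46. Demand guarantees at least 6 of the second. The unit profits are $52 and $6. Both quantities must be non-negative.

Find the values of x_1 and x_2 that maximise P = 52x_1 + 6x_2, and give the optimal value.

x_1 = 2, x_2 = 6, maximum P = 140

Extreme points and P = 52x_1 + 6x_2:
  (0, 64/9) → P = 128/3
  (0, 6) → P = 36
  (2, 6) → P = 140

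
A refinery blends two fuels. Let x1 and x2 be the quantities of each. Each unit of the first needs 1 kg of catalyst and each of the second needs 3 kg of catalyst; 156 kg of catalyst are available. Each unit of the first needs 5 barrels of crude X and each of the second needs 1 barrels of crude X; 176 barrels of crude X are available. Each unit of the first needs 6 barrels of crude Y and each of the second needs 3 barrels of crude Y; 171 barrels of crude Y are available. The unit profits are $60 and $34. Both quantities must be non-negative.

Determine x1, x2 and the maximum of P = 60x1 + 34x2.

Vertices and P = 60x1 + 34x2:
  (0, 0) → P = 0
  (0, 52) → P = 1768
  (57/2, 0) → P = 1710
  (3, 51) → P = 1914

The optimum lies where x1 + 3x2 = 156 and 6x1 + 3x2 = 171.
Solving simultaneously gives x1 = 3, x2 = 51.

x1 = 3, x2 = 51, maximum P = 1914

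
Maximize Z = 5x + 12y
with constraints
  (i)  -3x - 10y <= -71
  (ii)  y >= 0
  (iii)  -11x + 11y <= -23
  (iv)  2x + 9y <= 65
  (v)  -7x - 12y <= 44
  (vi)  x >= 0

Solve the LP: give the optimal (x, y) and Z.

Vertices and Z = 5x + 12y:
  (71/3, 0) → Z = 355/3
  (1011/143, 712/143) → Z = 13599/143
  (65/2, 0) → Z = 325/2
  (922/121, 669/121) → Z = 12638/121

x = 65/2, y = 0, maximum Z = 325/2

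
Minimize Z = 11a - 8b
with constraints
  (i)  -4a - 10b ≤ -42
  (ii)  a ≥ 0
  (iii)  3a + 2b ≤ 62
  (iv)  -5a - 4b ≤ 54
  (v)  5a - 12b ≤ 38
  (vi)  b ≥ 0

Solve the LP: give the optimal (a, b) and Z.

a = 0, b = 31, minimum Z = -248

Extreme points and Z = 11a - 8b:
  (0, 21/5) → Z = -168/5
  (442/49, 29/49) → Z = 4630/49
  (0, 31) → Z = -248
  (410/23, 98/23) → Z = 162

At the optimal vertex, a = 0 and 3a + 2b = 62.
Solving simultaneously gives a = 0, b = 31.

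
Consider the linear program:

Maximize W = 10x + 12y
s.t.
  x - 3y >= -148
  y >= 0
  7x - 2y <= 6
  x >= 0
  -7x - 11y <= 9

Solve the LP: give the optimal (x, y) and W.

x = 314/19, y = 1042/19, maximum W = 15644/19

At the optimal vertex, x - 3y = -148 and 7x - 2y = 6.
Solving simultaneously gives x = 314/19, y = 1042/19.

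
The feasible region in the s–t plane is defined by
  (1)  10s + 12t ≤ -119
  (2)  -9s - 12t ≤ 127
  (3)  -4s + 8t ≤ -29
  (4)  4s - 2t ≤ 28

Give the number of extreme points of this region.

Of the 6 pairwise boundary intersections, those satisfying every inequality are:
  (-151/32, -383/64)
  (49/34, -189/17)
  (-167/30, -769/120)
  (41/33, -380/33)

4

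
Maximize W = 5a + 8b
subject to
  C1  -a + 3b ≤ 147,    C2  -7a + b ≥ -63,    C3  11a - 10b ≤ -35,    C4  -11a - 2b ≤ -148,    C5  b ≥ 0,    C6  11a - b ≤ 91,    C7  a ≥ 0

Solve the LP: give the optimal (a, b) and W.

a = 105/8, b = 427/8, maximum W = 3941/8

Vertices and W = 5a + 8b:
  (30/7, 353/7) → W = 2974/7
  (105/8, 427/8) → W = 3941/8
  (10, 19) → W = 202

The optimum lies where -a + 3b = 147 and 11a - b = 91.
Solving simultaneously gives a = 105/8, b = 427/8.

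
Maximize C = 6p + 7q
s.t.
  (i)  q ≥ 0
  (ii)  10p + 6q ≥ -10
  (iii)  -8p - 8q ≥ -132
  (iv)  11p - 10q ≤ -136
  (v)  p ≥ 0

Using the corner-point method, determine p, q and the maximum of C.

Corner points and C = 6p + 7q:
  (29/21, 635/42) → C = 4793/42
  (0, 33/2) → C = 231/2
  (0, 68/5) → C = 476/5

p = 0, q = 33/2, maximum C = 231/2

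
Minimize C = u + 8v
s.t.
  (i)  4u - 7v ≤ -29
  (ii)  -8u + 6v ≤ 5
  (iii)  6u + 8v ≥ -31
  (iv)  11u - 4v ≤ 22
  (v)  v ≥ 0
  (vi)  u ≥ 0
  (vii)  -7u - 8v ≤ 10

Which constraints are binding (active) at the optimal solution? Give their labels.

Corner points and C = u + 8v:
  (139/32, 53/8) → C = 1835/32
  (270/61, 407/61) → C = 3526/61
  (76/17, 231/34) → C = 1000/17

The minimum is at (139/32, 53/8). Substituting into each constraint, equality holds for (i) and (ii); the remaining constraints have slack.

(i) and (ii)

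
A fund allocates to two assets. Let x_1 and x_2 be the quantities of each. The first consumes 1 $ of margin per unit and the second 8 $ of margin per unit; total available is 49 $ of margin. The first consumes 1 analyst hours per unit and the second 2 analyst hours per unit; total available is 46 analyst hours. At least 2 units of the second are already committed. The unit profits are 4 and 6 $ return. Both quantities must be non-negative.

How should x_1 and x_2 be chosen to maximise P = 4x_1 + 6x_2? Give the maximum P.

x_1 = 33, x_2 = 2, maximum P = 144

At the optimal vertex, x_1 + 8x_2 = 49 and x_2 = 2.
Solving simultaneously gives x_1 = 33, x_2 = 2.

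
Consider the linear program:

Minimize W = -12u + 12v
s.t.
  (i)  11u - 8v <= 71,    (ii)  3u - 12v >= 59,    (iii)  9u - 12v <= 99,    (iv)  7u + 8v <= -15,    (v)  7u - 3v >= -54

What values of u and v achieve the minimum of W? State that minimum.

u = 1, v = -15/2, minimum W = -102

Feasible corners and W = -12u + 12v:
  (1, -15/2) → W = -102
  (28/9, -331/72) → W = -185/2
  (73/27, -229/54) → W = -250/3
  (-11, -23/3) → W = 40
  (-315/19, -393/19) → W = -936/19

The binding constraints are 11u - 8v = 71 and 9u - 12v = 99.
Solving simultaneously gives u = 1, v = -15/2.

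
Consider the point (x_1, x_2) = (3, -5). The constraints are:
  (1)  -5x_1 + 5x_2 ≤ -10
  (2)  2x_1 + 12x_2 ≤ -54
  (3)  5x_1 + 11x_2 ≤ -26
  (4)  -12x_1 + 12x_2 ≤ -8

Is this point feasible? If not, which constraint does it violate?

feasible

(1): -40 ≤ -10 ✓
(2): -54 ≤ -54 ✓
(3): -40 ≤ -26 ✓
(4): -96 ≤ -8 ✓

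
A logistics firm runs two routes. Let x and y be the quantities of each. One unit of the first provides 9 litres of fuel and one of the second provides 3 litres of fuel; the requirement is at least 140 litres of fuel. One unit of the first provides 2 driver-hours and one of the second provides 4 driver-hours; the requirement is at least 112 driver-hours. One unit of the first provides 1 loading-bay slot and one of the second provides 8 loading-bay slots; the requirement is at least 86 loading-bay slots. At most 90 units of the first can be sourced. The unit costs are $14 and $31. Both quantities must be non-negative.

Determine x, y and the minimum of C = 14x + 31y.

x = 46, y = 5, minimum C = 799

Feasible corners and C = 14x + 31y:
  (0, 140/3) → C = 4340/3
  (86, 0) → C = 1204
  (90, 0) → C = 1260
  (112/15, 364/15) → C = 4284/5
  (46, 5) → C = 799
The feasible region is unbounded (it extends along (0, 1)), but C strictly increases along every unbounded feasible direction, so there is no improving ray and the minimum is attained at a vertex.

The binding constraints are 2x + 4y = 112 and x + 8y = 86.
Solving simultaneously gives x = 46, y = 5.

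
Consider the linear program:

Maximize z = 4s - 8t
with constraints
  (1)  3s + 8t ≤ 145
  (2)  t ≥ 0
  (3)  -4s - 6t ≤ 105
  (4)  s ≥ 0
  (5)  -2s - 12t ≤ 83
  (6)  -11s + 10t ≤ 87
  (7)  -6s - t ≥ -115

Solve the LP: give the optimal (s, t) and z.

s = 115/6, t = 0, maximum z = 230/3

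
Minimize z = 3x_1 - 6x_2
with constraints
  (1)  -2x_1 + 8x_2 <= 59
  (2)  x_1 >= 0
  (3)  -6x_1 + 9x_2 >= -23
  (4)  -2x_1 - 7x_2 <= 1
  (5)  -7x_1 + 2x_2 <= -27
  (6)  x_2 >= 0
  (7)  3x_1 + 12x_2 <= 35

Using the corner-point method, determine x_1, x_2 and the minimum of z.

Corner points and z = 3x_1 - 6x_2:
  (197/51, 1/51) → z = 195/17
  (197/33, 47/33) → z = 103/11
  (197/45, 82/45) → z = 11/5

The optimum lies where -7x_1 + 2x_2 = -27 and 3x_1 + 12x_2 = 35.
Solving simultaneously gives x_1 = 197/45, x_2 = 82/45.

x_1 = 197/45, x_2 = 82/45, minimum z = 11/5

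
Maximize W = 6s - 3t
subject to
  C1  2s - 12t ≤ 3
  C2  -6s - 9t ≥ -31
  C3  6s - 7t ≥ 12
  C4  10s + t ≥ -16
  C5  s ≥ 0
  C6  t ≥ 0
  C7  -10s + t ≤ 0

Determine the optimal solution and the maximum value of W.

Vertices and W = 6s - 3t:
  (133/30, 22/45) → W = 377/15
  (123/58, 3/29) → W = 360/29
  (325/96, 19/16) → W = 67/4

At the optimal vertex, 2s - 12t = 3 and -6s - 9t = -31.
Solving simultaneously gives s = 133/30, t = 22/45.

s = 133/30, t = 22/45, maximum W = 377/15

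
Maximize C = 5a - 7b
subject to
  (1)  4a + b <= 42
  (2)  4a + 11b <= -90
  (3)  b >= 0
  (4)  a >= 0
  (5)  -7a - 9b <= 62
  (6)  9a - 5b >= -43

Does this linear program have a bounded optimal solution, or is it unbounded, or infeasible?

The boundaries 4a + b = 42 and 4a + 11b = -90 meet at (69/5, -66/5), but that point violates b ≥ 0. Every candidate vertex is excluded by some other constraint, so the feasible region is empty.

infeasible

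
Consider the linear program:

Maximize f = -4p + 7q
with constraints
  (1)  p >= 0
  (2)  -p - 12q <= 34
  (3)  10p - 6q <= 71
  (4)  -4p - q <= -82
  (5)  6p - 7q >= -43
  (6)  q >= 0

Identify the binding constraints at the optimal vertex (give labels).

(3) and (5)

Vertices and f = -4p + 7q:
  (563/34, 268/17) → f = 750/17
  (755/34, 428/17) → f = 1486/17
  (531/34, 332/17) → f = 1262/17

The maximum is at (755/34, 428/17). Substituting into each constraint, equality holds for (3) and (5); the remaining constraints have slack.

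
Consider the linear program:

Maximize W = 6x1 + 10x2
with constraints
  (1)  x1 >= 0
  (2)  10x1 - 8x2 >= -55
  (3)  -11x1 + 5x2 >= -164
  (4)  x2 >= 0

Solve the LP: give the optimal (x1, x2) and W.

Feasible corners and W = 6x1 + 10x2:
  (0, 55/8) → W = 275/4
  (0, 0) → W = 0
  (1587/38, 2245/38) → W = 15986/19
  (164/11, 0) → W = 984/11

The optimum lies where 10x1 - 8x2 = -55 and -11x1 + 5x2 = -164.
Solving simultaneously gives x1 = 1587/38, x2 = 2245/38.

x1 = 1587/38, x2 = 2245/38, maximum W = 15986/19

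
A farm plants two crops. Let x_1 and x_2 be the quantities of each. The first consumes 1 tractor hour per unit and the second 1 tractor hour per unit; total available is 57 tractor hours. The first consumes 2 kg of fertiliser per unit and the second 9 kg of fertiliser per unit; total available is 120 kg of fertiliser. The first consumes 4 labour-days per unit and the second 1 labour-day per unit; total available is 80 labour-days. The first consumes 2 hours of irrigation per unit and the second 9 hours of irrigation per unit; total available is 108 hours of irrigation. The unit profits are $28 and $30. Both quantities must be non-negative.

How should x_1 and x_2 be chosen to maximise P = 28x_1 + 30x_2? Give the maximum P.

The optimum lies where 4x_1 + x_2 = 80 and 2x_1 + 9x_2 = 108.
Solving simultaneously gives x_1 = 18, x_2 = 8.

x_1 = 18, x_2 = 8, maximum P = 744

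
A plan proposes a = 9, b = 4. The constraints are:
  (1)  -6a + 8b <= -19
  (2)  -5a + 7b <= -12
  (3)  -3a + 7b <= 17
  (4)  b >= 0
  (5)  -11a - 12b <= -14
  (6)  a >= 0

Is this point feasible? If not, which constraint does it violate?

(1): -22 ≤ -19 ✓
(2): -17 ≤ -12 ✓
(3): 1 ≤ 17 ✓
(4): 4 ≥ 0 ✓
(5): -147 ≤ -14 ✓
(6): 9 ≥ 0 ✓

feasible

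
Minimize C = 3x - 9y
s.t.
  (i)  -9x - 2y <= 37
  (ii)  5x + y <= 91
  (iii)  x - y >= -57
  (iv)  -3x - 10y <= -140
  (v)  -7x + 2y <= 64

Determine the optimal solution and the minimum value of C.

x = 118/17, y = 957/17, minimum C = -8259/17

Feasible corners and C = 3x - 9y:
  (770/47, 427/47) → C = -1533/47
  (118/17, 957/17) → C = -8259/17
  (-90/19, 293/19) → C = -153

The optimum lies where 5x + y = 91 and -7x + 2y = 64.
Solving simultaneously gives x = 118/17, y = 957/17.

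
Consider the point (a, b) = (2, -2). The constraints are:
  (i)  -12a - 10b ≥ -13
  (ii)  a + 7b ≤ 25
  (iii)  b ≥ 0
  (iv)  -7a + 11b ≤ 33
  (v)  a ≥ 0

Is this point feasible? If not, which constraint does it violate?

Constraint (iii): b = -2, which is not ≥ 0. All other constraints are satisfied.

not feasible — violates (iii)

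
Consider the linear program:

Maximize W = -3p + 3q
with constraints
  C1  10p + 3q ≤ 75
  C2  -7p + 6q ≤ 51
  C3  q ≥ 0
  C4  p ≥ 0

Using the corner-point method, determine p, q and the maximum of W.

Corner points and W = -3p + 3q:
  (11/3, 115/9) → W = 82/3
  (15/2, 0) → W = -45/2
  (0, 17/2) → W = 51/2
  (0, 0) → W = 0

p = 11/3, q = 115/9, maximum W = 82/3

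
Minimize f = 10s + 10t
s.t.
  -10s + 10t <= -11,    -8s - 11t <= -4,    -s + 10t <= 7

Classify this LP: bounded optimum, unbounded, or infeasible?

Corner points and f = 10s + 10t:
  (161/190, -24/95) → f = 113/19
  (2, 9/10) → f = 29
The feasible region has finitely many vertices and no improving ray; the minimum is 113/19 at (161/190, -24/95).

bounded optimum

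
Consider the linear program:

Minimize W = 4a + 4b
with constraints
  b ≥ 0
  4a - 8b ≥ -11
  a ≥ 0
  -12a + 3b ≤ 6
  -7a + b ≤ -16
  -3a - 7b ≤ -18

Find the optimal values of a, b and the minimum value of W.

Feasible corners and W = 4a + 4b:
  (6, 0) → W = 24
  (139/52, 141/52) → W = 280/13
  (5/2, 3/2) → W = 16
The feasible region is unbounded (it extends along (2, 1), (1, 0)), but W strictly increases along every unbounded feasible direction, so there is no improving ray and the minimum is attained at a vertex.

a = 5/2, b = 3/2, minimum W = 16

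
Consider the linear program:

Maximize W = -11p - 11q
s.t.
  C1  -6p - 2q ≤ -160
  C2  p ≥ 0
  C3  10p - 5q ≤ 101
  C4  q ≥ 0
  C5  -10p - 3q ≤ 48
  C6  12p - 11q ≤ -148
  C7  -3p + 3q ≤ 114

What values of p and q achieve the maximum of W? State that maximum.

p = 244/15, q = 156/5, maximum W = -7832/15

Extreme points and W = -11p - 11q:
  (244/15, 156/5) → W = -7832/15
  (21/2, 97/2) → W = -649
  (1851/50, 1346/25) → W = -49973/50
  (291/5, 481/5) → W = -8492/5

At the optimal vertex, -6p - 2q = -160 and 12p - 11q = -148.
Solving simultaneously gives p = 244/15, q = 156/5.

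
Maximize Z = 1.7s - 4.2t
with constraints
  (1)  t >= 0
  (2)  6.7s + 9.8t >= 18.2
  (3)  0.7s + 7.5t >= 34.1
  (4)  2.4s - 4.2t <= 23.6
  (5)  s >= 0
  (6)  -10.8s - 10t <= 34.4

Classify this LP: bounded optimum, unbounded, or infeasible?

Extreme points and Z = 1.7s - 4.2t:
  (5337/349, 3266/1047) → Z = 9001/698
  (0, 341/75) → Z = -19.096
The feasible region has finitely many vertices and no improving ray; the maximum is 9001/698 at (5337/349, 3266/1047).

bounded optimum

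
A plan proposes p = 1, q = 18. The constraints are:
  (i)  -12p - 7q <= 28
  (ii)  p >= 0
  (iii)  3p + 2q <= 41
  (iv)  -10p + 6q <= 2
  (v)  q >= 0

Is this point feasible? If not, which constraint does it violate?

not feasible — violates (iv)

Constraint (iv): -10p + 6q = 98, which is not ≤ 2. All other constraints are satisfied.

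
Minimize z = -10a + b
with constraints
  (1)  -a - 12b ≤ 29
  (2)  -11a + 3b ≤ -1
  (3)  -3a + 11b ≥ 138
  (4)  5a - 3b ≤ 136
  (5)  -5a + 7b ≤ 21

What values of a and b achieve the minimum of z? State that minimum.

Feasible corners and z = -10a + b:
  (955/23, 549/23) → z = -9001/23
  (735/34, 627/34) → z = -6723/34
  (203/4, 157/4) → z = -1873/4

a = 203/4, b = 157/4, minimum z = -1873/4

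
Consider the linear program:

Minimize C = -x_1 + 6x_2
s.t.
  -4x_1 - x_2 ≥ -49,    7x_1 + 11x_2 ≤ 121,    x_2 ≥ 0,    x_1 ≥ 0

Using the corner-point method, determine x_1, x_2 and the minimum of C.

x_1 = 49/4, x_2 = 0, minimum C = -49/4

Extreme points and C = -x_1 + 6x_2:
  (418/37, 141/37) → C = 428/37
  (49/4, 0) → C = -49/4
  (0, 11) → C = 66
  (0, 0) → C = 0

The optimum lies where -4x_1 - x_2 = -49 and x_2 = 0.
Solving simultaneously gives x_1 = 49/4, x_2 = 0.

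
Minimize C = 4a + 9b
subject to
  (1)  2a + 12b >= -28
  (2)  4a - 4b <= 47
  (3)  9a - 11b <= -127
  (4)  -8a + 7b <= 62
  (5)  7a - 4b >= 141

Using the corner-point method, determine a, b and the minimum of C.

a = 2059/41, b = 2158/41, minimum C = 27658/41

Extreme points and C = 4a + 9b:
  (1025/8, 931/8) → C = 12479/8
  (2059/41, 2158/41) → C = 27658/41
  (1235/17, 1562/17) → C = 18998/17
The feasible region is unbounded (it extends along (1, 1), (7, 8)), but C strictly increases along every unbounded feasible direction, so there is no improving ray and the minimum is attained at a vertex.

The binding constraints are 9a - 11b = -127 and 7a - 4b = 141.
Solving simultaneously gives a = 2059/41, b = 2158/41.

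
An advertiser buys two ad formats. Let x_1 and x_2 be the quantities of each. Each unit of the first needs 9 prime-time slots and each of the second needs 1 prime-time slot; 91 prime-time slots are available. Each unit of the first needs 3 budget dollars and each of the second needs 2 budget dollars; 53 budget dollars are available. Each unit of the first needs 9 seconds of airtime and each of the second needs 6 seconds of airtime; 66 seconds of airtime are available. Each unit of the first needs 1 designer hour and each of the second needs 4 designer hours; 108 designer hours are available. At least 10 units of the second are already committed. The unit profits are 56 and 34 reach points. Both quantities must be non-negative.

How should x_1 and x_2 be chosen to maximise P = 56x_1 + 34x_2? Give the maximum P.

At the optimal vertex, 9x_1 + 6x_2 = 66 and x_2 = 10.
Solving simultaneously gives x_1 = 2/3, x_2 = 10.

x_1 = 2/3, x_2 = 10, maximum P = 1132/3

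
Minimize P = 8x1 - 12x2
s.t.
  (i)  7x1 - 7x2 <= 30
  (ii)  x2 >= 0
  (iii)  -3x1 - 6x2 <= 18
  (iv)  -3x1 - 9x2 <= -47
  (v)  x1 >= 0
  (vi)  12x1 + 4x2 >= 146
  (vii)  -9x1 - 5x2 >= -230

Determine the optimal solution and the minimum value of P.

x1 = 0, x2 = 46, minimum P = -552

Feasible corners and P = 8x1 - 12x2:
  (571/56, 331/56) → P = 149/14
  (880/49, 670/49) → P = -1000/49
  (0, 73/2) → P = -438
  (0, 46) → P = -552

The optimum lies where x1 = 0 and -9x1 - 5x2 = -230.
Solving simultaneously gives x1 = 0, x2 = 46.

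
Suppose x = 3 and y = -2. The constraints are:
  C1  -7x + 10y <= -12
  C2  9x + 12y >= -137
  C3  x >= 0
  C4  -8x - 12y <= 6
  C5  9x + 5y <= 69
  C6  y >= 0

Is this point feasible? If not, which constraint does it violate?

Constraint C6: y = -2, which is not ≥ 0. All other constraints are satisfied.

not feasible — violates C6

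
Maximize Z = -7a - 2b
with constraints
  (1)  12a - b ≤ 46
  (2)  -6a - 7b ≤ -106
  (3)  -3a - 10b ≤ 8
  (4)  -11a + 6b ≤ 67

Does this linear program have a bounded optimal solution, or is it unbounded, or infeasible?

bounded optimum

Corner points and Z = -7a - 2b:
  (214/45, 166/15) → Z = -2494/45
  (343/61, 1310/61) → Z = -5021/61
  (167/113, 1568/113) → Z = -4305/113
The feasible region has finitely many vertices and no improving ray; the maximum is -4305/113 at (167/113, 1568/113).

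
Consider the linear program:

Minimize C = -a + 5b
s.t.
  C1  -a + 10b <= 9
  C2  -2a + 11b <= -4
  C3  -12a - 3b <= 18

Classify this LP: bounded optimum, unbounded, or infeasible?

unbounded

From the feasible point (139/9, 22/9), moving in the direction (3, -12) keeps every constraint satisfied while C decreases without bound.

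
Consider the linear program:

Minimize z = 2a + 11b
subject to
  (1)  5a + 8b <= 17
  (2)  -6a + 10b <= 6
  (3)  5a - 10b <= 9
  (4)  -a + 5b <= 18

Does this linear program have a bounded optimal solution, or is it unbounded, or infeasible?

Extreme points and z = 2a + 11b:
  (61/49, 66/49) → z = 848/49
  (121/45, 4/9) → z = 154/15
  (-15, -42/5) → z = -612/5
The feasible region has finitely many vertices and no improving ray; the minimum is -612/5 at (-15, -42/5).

bounded optimum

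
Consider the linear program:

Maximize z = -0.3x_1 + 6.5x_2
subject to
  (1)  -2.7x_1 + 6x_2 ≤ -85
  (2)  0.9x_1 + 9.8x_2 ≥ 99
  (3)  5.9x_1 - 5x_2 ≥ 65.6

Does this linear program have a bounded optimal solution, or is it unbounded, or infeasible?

unbounded

From the feasible point (71350/1593, 1060/177), moving in the direction (6, 2.7) keeps every constraint satisfied while z increases without bound.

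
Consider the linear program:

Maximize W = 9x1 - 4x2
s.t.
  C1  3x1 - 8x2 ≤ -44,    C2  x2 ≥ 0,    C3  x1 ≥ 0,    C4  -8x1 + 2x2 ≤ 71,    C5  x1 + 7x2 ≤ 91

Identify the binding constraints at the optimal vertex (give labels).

C1 and C5

Extreme points and W = 9x1 - 4x2:
  (0, 11/2) → W = -22
  (420/29, 317/29) → W = 2512/29
  (0, 13) → W = -52

The maximum is at (420/29, 317/29). Substituting into each constraint, equality holds for C1 and C5; the remaining constraints have slack.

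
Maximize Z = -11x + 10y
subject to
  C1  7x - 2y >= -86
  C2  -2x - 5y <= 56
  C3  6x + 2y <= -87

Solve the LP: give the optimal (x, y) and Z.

Vertices and Z = -11x + 10y:
  (-542/39, -220/39) → Z = 1254/13
  (-173/13, -93/26) → Z = 1438/13
  (-323/26, -81/13) → Z = 1933/26

The binding constraints are 7x - 2y = -86 and 6x + 2y = -87.
Solving simultaneously gives x = -173/13, y = -93/26.

x = -173/13, y = -93/26, maximum Z = 1438/13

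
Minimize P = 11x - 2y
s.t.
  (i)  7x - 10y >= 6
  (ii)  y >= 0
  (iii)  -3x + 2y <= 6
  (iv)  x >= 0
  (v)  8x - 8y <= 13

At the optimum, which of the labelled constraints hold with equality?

(i) and (ii)

Vertices and P = 11x - 2y:
  (6/7, 0) → P = 66/7
  (41/12, 43/24) → P = 34
  (13/8, 0) → P = 143/8

The minimum is at (6/7, 0). Substituting into each constraint, equality holds for (i) and (ii); the remaining constraints have slack.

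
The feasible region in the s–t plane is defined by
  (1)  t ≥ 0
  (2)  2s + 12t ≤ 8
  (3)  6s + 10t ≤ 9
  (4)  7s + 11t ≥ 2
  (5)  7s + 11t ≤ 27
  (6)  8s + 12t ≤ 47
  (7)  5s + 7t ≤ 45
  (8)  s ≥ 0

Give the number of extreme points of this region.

Pairwise boundary intersections that survive every other constraint:
  (3/2, 0)
  (2/7, 0)
  (7/13, 15/26)
  (0, 2/3)
  (0, 2/11)

5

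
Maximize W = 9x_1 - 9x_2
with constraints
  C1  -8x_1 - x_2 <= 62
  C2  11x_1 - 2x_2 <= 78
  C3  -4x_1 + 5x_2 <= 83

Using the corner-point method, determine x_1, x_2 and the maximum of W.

Feasible corners and W = 9x_1 - 9x_2:
  (-46/27, -1306/27) → W = 420
  (-393/44, 104/11) → W = -7281/44
  (556/47, 1225/47) → W = -6021/47

x_1 = -46/27, x_2 = -1306/27, maximum W = 420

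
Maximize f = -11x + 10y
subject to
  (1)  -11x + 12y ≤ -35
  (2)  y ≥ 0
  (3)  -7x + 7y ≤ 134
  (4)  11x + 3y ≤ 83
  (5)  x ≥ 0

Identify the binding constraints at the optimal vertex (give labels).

Feasible corners and f = -11x + 10y:
  (35/11, 0) → f = -35
  (367/55, 16/5) → f = -207/5
  (83/11, 0) → f = -83

The maximum is at (35/11, 0). Substituting into each constraint, equality holds for (1) and (2); the remaining constraints have slack.

(1) and (2)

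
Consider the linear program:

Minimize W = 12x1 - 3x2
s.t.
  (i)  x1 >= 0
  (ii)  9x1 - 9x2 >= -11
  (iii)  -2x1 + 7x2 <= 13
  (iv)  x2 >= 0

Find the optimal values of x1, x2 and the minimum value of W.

x1 = 0, x2 = 11/9, minimum W = -11/3

Feasible corners and W = 12x1 - 3x2:
  (0, 11/9) → W = -11/3
  (0, 0) → W = 0
  (8/9, 19/9) → W = 13/3
The feasible region is unbounded (it extends along (7, 2), (1, 0)), but W strictly increases along every unbounded feasible direction, so there is no improving ray and the minimum is attained at a vertex.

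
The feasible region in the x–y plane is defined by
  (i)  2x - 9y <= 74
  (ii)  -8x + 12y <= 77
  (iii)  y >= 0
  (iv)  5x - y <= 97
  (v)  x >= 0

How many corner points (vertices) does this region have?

4

Intersecting each pair of boundary lines and keeping only the points that satisfy every inequality leaves:
  (1241/52, 1161/52)
  (0, 77/12)
  (97/5, 0)
  (0, 0)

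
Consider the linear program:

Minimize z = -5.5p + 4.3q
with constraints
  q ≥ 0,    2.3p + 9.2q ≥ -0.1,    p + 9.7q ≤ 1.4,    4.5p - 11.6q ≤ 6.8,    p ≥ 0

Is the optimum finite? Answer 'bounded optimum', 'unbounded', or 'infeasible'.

bounded optimum

Feasible corners and z = -5.5p + 4.3q:
  (1.4, 0) → z = -7.7
  (0, 0) → z = 0
  (0, 14/97) → z = 301/485
The feasible region has finitely many vertices and no improving ray; the minimum is -7.7 at (1.4, 0).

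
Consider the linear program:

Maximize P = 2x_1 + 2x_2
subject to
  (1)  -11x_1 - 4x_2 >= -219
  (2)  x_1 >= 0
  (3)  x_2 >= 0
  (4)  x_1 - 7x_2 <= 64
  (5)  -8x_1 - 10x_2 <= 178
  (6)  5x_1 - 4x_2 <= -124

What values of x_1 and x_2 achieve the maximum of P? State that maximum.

x_1 = 0, x_2 = 219/4, maximum P = 219/2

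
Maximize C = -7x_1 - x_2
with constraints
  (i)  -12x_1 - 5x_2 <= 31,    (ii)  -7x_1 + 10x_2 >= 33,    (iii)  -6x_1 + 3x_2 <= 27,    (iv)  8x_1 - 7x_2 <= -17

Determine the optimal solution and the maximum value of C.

x_1 = -38/11, x_2 = 23/11, maximum C = 243/11

Corner points and C = -7x_1 - x_2:
  (-95/31, 179/155) → C = 3146/155
  (-38/11, 23/11) → C = 243/11
  (61/31, 145/31) → C = -572/31
The feasible region is unbounded (it extends along (7, 8), (1, 2)), but C strictly decreases along every unbounded feasible direction, so there is no improving ray and the maximum is attained at a vertex.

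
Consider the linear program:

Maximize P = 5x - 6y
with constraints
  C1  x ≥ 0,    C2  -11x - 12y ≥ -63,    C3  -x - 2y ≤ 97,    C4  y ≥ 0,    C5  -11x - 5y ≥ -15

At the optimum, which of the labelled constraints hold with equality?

C4 and C5

Feasible corners and P = 5x - 6y:
  (0, 0) → P = 0
  (0, 3) → P = -18
  (15/11, 0) → P = 75/11

The maximum is at (15/11, 0). Substituting into each constraint, equality holds for C4 and C5; the remaining constraints have slack.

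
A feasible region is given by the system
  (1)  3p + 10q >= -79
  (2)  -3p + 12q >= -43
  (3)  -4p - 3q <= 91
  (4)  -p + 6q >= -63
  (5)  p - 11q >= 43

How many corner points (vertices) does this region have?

Intersecting each pair of boundary lines and keeping only the points that satisfy every inequality leaves:
  (-259/33, -61/11)
  (-439/43, -208/43)
  (-43/21, -86/21)

3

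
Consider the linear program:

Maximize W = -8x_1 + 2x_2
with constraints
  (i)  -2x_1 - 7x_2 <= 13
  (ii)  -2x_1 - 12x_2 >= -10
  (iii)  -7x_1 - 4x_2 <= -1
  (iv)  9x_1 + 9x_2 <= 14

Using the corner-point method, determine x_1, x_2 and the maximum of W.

At the optimal vertex, -2x_1 - 12x_2 = -10 and -7x_1 - 4x_2 = -1.
Solving simultaneously gives x_1 = -7/19, x_2 = 17/19.

x_1 = -7/19, x_2 = 17/19, maximum W = 90/19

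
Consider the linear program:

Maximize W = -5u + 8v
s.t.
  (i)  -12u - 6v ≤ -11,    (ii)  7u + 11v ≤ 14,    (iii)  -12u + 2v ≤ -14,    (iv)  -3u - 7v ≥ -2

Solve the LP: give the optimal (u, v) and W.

Extreme points and W = -5u + 8v:
  (53/48, -3/8) → W = -409/48
  (19/4, -7/4) → W = -151/4
  (17/15, -1/5) → W = -109/15
The feasible region is unbounded (it extends along (11, -7), (1, -2)), but W strictly decreases along every unbounded feasible direction, so there is no improving ray and the maximum is attained at a vertex.

u = 17/15, v = -1/5, maximum W = -109/15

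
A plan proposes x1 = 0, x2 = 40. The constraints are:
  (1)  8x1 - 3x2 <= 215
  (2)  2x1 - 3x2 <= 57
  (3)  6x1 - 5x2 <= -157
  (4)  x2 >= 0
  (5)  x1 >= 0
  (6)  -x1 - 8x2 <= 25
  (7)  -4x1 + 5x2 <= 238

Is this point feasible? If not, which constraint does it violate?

feasible

(1): -120 ≤ 215 ✓
(2): -120 ≤ 57 ✓
(3): -200 ≤ -157 ✓
(4): 40 ≥ 0 ✓
(5): 0 ≥ 0 ✓
(6): -320 ≤ 25 ✓
(7): 200 ≤ 238 ✓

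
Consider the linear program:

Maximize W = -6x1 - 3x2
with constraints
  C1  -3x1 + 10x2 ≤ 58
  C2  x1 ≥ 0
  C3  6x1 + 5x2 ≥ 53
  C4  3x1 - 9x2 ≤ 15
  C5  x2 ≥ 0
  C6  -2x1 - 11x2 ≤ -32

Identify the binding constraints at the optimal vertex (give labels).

Feasible corners and W = -6x1 - 3x2:
  (16/5, 169/25) → W = -987/25
  (224, 73) → W = -1563
  (423/56, 43/28) → W = -699/14
  (151/17, 22/17) → W = -972/17

The maximum is at (16/5, 169/25). Substituting into each constraint, equality holds for C1 and C3; the remaining constraints have slack.

C1 and C3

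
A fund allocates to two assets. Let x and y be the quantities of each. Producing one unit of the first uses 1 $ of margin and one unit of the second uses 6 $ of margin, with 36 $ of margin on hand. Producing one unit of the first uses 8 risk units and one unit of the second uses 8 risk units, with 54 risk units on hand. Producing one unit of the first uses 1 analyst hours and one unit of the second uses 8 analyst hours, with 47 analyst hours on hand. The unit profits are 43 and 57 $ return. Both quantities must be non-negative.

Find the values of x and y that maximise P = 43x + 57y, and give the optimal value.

At the optimal vertex, 8x + 8y = 54 and x + 8y = 47.
Solving simultaneously gives x = 1, y = 23/4.

x = 1, y = 23/4, maximum P = 1483/4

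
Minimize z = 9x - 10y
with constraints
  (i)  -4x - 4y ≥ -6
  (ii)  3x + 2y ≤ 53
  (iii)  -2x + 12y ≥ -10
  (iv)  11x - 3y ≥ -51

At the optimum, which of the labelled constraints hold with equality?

Feasible corners and z = 9x - 10y:
  (2, -1/2) → z = 23
  (-93/28, 135/28) → z = -2187/28
  (-107/21, -106/63) → z = -1829/63

The minimum is at (-93/28, 135/28). Substituting into each constraint, equality holds for (i) and (iv); the remaining constraints have slack.

(i) and (iv)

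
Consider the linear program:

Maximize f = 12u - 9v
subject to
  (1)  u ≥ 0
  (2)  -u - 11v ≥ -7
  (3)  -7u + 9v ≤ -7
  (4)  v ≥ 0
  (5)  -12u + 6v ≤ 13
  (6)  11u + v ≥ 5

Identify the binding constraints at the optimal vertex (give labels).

Corner points and f = 12u - 9v:
  (70/43, 21/43) → f = 651/43
  (7, 0) → f = 84
  (1, 0) → f = 12

The maximum is at (7, 0). Substituting into each constraint, equality holds for (2) and (4); the remaining constraints have slack.

(2) and (4)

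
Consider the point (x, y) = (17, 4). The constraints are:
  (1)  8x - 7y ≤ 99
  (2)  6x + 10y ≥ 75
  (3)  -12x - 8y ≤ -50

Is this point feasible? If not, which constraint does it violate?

not feasible — violates (1)

Constraint (1): 8x - 7y = 108, which is not ≤ 99. All other constraints are satisfied.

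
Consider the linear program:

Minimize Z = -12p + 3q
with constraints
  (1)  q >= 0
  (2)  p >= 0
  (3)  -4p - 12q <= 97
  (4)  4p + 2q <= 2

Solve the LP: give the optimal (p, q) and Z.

The binding constraints are q = 0 and 4p + 2q = 2.
Solving simultaneously gives p = 1/2, q = 0.

p = 1/2, q = 0, minimum Z = -6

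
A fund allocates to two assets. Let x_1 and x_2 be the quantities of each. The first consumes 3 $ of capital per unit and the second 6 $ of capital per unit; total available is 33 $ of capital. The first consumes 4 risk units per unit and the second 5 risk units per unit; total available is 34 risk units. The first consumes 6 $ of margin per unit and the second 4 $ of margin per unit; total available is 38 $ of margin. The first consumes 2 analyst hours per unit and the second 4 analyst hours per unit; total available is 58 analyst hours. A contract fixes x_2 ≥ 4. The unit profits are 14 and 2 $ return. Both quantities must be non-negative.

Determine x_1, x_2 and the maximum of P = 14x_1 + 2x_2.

x_1 = 3, x_2 = 4, maximum P = 50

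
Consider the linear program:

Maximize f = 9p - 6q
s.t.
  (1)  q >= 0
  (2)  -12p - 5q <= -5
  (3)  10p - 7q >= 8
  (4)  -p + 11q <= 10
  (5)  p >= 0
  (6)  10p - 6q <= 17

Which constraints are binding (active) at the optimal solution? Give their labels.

Feasible corners and f = 9p - 6q:
  (4/5, 0) → f = 36/5
  (17/10, 0) → f = 153/10
  (158/103, 108/103) → f = 774/103
  (19/8, 9/8) → f = 117/8

The maximum is at (17/10, 0). Substituting into each constraint, equality holds for (1) and (6); the remaining constraints have slack.

(1) and (6)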